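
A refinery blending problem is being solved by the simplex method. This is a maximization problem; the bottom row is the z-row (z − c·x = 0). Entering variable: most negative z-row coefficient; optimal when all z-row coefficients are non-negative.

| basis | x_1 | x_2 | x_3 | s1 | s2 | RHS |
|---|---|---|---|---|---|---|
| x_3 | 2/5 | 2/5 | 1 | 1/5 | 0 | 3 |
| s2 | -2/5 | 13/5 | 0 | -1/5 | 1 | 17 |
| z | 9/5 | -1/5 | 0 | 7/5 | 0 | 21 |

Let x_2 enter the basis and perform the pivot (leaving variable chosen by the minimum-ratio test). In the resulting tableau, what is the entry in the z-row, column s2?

1/13

Ratio test on column x_2 — row 1: 3/(2/5) = 15/2; row 2: 17/(13/5) = 85/13. Minimum is 85/13 at row 2 (s2 leaves); pivot element 13/5.
Divide row 2 by 13/5; eliminate column x_2 from the other rows.
z-row update in column s2: 0 − (-1/5)·(5/13) = 1/13.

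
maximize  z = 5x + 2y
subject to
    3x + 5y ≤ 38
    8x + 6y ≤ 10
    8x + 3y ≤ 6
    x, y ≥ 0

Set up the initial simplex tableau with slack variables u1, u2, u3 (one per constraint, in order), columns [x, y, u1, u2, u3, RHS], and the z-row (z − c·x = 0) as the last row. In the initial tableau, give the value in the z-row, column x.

-5

The z-row carries the negated objective coefficients: the x entry is -5.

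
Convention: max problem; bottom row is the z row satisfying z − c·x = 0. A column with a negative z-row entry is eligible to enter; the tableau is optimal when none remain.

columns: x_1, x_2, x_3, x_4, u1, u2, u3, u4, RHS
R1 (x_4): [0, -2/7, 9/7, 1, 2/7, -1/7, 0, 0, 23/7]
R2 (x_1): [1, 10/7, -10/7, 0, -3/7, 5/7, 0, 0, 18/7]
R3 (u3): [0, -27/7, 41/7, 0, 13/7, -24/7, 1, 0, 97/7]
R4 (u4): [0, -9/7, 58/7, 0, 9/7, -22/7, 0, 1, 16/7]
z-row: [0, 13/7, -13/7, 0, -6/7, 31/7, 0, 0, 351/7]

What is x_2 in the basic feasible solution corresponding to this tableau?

x_2 is not in the basis, so in the current basic feasible solution x_2 = 0.

0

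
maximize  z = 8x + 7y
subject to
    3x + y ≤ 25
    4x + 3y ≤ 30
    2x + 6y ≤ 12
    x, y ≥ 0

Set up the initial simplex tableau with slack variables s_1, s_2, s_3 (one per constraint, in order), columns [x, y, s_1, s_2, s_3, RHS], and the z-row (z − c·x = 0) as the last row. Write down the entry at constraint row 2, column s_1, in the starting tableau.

0

Slack s_1 belongs to constraint 1; its column is the unit vector e_1, so the entry in row 2 is 0.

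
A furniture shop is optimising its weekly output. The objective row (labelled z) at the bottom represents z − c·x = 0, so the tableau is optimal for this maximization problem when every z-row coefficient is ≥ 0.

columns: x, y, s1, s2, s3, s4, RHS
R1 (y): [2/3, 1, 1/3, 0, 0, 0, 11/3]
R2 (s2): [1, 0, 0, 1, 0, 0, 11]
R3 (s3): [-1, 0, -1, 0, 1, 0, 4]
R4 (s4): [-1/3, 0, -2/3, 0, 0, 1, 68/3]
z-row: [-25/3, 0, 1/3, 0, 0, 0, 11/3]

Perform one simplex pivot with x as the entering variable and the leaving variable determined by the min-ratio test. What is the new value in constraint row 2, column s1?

Ratio test on column x — row 1: (11/3)/(2/3) = 11/2; row 2: 11/1 = 11; row 3: entry -1 ≤ 0; row 4: entry -1/3 ≤ 0. Minimum is 11/2 at row 1 (y leaves); pivot element 2/3.
Divide row 1 by 2/3; eliminate column x from the other rows.
Row 2 update in column s1: 0 − 1·(1/2) = -1/2.

-1/2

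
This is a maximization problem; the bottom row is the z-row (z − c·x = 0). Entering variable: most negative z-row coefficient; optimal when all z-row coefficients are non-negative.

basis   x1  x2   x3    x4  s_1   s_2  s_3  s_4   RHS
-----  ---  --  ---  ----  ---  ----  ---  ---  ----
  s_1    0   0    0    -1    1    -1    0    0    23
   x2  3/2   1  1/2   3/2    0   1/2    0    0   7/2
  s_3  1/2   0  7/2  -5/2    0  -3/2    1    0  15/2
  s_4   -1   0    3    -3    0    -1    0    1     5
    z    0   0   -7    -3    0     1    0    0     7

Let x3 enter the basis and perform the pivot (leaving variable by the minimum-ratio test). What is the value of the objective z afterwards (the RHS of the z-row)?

56/3

Ratio test on column x3 — row 1: entry 0 ≤ 0; row 2: (7/2)/(1/2) = 7; row 3: (15/2)/(7/2) = 15/7; row 4: 5/3 = 5/3. Minimum is 5/3 at row 4 (s_4 leaves); pivot element 3.
Pivot on row 4; the z-row RHS becomes 7 − (-7)·(5/3) = 56/3.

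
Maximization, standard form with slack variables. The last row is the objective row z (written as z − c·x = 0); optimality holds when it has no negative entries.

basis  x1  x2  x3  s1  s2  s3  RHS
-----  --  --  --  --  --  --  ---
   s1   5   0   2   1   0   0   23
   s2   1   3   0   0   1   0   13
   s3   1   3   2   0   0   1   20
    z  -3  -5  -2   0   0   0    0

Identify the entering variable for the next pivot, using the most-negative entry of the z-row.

x2

Negative z-row entries: x1: -3, x2: -5, x3: -2.
The most negative is -5 in column x2, so x2 enters.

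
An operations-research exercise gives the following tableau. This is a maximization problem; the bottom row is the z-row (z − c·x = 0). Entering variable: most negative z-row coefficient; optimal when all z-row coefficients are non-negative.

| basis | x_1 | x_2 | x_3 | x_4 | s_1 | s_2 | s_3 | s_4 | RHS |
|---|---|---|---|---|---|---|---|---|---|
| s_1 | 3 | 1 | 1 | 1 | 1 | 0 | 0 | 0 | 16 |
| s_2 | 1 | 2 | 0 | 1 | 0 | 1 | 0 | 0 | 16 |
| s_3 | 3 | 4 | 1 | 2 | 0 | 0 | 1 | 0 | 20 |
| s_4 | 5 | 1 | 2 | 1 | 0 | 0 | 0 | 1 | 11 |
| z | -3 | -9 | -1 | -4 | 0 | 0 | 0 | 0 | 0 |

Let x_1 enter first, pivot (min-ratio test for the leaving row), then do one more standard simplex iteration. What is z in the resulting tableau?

Ratio test on column x_1 — row 1: 16/3 = 16/3; row 2: 16/1 = 16; row 3: 20/3 = 20/3; row 4: 11/5 = 11/5. Minimum is 11/5 at row 4 (s_4 leaves); pivot element 5.
Pivot on row 4; the z-row RHS becomes 0 − (-3)·(11/5) = 33/5.
Next entering variable (most negative z-row entry -42/5): x_2.
Ratio test on column x_2 — row 1: (47/5)/(2/5) = 47/2; row 2: (69/5)/(9/5) = 23/3; row 3: (67/5)/(17/5) = 67/17; row 4: (11/5)/(1/5) = 11. Minimum is 67/17 at row 3 (s_3 leaves); pivot element 17/5.
After the second pivot the z-row RHS is 33/5 − (-42/5)·(67/17) = 675/17.

675/17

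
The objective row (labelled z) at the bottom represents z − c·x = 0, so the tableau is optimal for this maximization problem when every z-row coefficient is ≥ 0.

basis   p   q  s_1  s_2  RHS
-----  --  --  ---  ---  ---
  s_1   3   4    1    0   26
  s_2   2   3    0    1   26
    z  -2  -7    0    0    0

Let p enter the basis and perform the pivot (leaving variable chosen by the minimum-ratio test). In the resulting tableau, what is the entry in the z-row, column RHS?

52/3

Ratio test on column p — row 1: 26/3 = 26/3; row 2: 26/2 = 13. Minimum is 26/3 at row 1 (s_1 leaves); pivot element 3.
Divide row 1 by 3; eliminate column p from the other rows.
z-row update in column RHS: 0 − (-2)·(26/3) = 52/3.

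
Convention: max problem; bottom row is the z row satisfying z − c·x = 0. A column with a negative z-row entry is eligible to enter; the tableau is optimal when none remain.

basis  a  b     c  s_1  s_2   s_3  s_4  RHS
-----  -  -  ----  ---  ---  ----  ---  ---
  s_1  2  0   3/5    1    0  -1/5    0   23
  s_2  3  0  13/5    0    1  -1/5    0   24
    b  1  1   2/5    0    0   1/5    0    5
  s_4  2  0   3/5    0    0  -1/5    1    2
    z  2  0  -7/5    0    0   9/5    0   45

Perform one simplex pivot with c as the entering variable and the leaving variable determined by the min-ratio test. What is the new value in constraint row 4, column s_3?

Ratio test on column c — row 1: 23/(3/5) = 115/3; row 2: 24/(13/5) = 120/13; row 3: 5/(2/5) = 25/2; row 4: 2/(3/5) = 10/3. Minimum is 10/3 at row 4 (s_4 leaves); pivot element 3/5.
Divide row 4 by 3/5; eliminate column c from the other rows.
In the new row 4, the s_3 entry is the old entry divided by the pivot: (-1/5)/(3/5) = -1/3.

-1/3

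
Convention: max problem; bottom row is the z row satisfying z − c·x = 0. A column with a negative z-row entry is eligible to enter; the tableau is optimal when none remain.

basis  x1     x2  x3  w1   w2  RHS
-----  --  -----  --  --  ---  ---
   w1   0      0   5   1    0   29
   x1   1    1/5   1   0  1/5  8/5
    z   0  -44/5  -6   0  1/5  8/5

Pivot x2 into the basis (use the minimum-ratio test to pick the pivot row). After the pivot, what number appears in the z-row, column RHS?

Ratio test on column x2 — row 1: entry 0 ≤ 0; row 2: (8/5)/(1/5) = 8. Minimum is 8 at row 2 (x1 leaves); pivot element 1/5.
Divide row 2 by 1/5; eliminate column x2 from the other rows.
z-row update in column RHS: 8/5 − (-44/5)·8 = 72.

72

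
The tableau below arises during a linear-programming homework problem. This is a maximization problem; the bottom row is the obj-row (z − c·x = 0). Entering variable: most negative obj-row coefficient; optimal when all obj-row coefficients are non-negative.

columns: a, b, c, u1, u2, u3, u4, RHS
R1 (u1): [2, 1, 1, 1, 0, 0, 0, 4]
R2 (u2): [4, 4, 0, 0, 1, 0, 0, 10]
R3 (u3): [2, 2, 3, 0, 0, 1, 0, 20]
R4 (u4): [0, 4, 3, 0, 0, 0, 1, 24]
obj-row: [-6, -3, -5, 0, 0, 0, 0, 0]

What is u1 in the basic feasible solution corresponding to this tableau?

4

u1 is basic (row 1); its value is the RHS of that row, 4.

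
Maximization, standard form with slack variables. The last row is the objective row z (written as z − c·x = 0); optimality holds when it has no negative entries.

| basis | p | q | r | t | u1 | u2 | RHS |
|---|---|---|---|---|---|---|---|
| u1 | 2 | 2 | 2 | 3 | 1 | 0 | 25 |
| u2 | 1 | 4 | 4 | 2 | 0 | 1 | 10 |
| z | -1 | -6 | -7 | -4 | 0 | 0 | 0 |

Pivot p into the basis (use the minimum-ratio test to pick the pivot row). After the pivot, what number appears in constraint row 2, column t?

Ratio test on column p — row 1: 25/2 = 25/2; row 2: 10/1 = 10. Minimum is 10 at row 2 (u2 leaves); pivot element 1.
Divide row 2 by 1; eliminate column p from the other rows.
In the new row 2, the t entry is the old entry divided by the pivot: 2/1 = 2.

2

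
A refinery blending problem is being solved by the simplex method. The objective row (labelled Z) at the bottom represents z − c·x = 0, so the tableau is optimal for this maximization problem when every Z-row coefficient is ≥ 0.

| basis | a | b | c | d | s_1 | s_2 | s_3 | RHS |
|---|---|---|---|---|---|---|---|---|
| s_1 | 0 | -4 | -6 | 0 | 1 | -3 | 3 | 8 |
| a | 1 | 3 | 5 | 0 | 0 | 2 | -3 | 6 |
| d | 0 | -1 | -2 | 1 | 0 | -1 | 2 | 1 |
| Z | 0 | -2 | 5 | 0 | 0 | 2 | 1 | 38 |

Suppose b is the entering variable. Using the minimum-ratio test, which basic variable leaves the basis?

a

Column b entries and ratios — s_1: -4 ≤ 0, skip; a: 6/3 = 2; d: -1 ≤ 0, skip.
Smallest ratio is 2 in the row of a, so a leaves.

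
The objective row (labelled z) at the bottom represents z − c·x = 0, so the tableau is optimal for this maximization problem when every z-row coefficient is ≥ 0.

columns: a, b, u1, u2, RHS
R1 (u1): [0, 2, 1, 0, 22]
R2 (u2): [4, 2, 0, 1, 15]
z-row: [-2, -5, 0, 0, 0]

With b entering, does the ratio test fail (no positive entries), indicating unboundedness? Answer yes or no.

Column b has positive entries in row(s) 1, 2, so the ratio test bounds it — not unbounded.

no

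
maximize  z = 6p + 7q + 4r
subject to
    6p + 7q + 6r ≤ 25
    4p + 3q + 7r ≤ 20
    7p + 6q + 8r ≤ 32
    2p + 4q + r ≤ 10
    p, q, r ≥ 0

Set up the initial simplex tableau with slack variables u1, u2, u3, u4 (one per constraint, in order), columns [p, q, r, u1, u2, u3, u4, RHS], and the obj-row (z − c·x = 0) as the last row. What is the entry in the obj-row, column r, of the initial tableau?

The obj-row carries the negated objective coefficients: the r entry is -4.

-4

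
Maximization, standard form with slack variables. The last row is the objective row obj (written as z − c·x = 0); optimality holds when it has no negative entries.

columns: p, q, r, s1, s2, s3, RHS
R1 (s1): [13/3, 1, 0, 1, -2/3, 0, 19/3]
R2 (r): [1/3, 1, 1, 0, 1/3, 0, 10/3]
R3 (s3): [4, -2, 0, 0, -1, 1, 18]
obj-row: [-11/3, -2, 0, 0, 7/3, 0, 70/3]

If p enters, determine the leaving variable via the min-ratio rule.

s1

Column p entries and ratios — s1: (19/3)/(13/3) = 19/13; r: (10/3)/(1/3) = 10; s3: 18/4 = 9/2.
Smallest ratio is 19/13 in the row of s1, so s1 leaves.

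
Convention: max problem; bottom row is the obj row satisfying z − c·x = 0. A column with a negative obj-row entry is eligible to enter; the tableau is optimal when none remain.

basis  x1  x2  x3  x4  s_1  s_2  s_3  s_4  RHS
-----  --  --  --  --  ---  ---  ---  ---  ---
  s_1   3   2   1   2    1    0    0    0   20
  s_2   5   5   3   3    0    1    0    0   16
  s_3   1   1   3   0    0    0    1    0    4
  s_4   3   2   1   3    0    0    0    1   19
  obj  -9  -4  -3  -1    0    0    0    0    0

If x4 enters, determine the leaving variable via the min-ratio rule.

Column x4 entries and ratios — s_1: 20/2 = 10; s_2: 16/3 = 16/3; s_3: 0 ≤ 0, skip; s_4: 19/3 = 19/3.
Smallest ratio is 16/3 in the row of s_2, so s_2 leaves.

s_2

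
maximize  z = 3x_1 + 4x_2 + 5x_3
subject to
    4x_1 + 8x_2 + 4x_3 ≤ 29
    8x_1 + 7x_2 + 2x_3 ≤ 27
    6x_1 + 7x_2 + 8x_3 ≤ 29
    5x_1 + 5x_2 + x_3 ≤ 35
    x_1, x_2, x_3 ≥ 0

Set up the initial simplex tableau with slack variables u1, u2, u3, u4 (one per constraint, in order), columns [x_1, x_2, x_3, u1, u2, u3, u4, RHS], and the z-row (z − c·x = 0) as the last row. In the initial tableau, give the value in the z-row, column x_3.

The z-row carries the negated objective coefficients: the x_3 entry is -5.

-5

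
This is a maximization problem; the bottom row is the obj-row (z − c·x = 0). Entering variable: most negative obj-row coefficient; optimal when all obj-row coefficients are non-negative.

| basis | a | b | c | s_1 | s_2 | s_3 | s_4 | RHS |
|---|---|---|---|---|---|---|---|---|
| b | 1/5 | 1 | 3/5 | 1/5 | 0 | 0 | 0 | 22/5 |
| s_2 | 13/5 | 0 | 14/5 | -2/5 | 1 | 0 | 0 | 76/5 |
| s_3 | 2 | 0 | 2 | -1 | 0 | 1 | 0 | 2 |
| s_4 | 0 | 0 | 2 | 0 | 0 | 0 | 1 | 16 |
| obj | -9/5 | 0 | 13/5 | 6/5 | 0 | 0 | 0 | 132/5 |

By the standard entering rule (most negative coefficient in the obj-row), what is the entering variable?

a

Negative obj-row entries: a: -9/5.
The most negative is -9/5 in column a, so a enters.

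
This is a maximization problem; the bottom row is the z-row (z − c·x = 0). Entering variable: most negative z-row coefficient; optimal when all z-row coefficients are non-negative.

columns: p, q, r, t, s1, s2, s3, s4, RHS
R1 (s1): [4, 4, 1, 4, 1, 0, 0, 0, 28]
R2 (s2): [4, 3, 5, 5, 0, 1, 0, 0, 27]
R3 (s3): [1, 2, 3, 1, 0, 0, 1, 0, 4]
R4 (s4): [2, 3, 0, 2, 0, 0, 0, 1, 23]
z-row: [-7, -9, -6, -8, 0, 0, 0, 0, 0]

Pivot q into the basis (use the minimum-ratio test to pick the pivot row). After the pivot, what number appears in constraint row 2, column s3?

Ratio test on column q — row 1: 28/4 = 7; row 2: 27/3 = 9; row 3: 4/2 = 2; row 4: 23/3 = 23/3. Minimum is 2 at row 3 (s3 leaves); pivot element 2.
Divide row 3 by 2; eliminate column q from the other rows.
Row 2 update in column s3: 0 − 3·(1/2) = -3/2.

-3/2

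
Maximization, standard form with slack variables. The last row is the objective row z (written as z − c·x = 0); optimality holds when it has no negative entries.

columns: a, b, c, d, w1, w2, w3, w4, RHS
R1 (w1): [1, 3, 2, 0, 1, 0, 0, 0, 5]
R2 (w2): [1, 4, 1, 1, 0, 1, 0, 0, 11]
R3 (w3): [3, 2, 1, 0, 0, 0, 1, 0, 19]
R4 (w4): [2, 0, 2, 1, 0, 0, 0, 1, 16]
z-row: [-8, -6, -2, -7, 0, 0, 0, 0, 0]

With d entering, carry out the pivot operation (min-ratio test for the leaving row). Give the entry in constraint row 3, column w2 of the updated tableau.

0

Ratio test on column d — row 1: entry 0 ≤ 0; row 2: 11/1 = 11; row 3: entry 0 ≤ 0; row 4: 16/1 = 16. Minimum is 11 at row 2 (w2 leaves); pivot element 1.
Divide row 2 by 1; eliminate column d from the other rows.
Row 3 update in column w2: 0 − 0·1 = 0.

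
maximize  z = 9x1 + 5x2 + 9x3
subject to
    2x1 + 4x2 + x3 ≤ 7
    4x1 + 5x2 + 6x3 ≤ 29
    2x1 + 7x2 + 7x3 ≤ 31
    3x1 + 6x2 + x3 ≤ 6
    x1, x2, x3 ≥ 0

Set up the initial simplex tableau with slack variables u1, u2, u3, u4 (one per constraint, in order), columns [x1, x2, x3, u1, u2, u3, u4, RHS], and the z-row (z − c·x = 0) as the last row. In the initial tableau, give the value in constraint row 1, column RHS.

7

The RHS of constraint 1 is b_1 = 7.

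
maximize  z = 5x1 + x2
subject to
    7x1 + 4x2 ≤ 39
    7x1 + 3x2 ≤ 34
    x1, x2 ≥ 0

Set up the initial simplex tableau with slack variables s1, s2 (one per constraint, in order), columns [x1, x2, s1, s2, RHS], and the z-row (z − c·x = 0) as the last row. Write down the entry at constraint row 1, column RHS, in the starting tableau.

39

The RHS of constraint 1 is b_1 = 39.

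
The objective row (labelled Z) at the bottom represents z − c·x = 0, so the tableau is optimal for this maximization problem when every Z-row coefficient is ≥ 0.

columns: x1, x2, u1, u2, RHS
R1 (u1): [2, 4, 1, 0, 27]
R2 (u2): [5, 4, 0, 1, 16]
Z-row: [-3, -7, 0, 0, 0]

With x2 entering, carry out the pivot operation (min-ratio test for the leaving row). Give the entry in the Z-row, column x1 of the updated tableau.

23/4

Ratio test on column x2 — row 1: 27/4 = 27/4; row 2: 16/4 = 4. Minimum is 4 at row 2 (u2 leaves); pivot element 4.
Divide row 2 by 4; eliminate column x2 from the other rows.
Z-row update in column x1: -3 − (-7)·(5/4) = 23/4.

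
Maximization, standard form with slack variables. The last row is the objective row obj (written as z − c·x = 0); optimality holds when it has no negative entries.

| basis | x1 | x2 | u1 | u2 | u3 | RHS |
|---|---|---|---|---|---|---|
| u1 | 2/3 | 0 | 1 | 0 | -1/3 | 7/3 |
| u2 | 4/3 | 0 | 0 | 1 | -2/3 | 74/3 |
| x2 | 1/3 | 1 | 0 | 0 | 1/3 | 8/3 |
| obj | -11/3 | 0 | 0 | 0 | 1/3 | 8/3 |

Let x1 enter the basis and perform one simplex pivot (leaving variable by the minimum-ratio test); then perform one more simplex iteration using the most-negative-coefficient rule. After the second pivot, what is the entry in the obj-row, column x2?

Ratio test on column x1 — row 1: (7/3)/(2/3) = 7/2; row 2: (74/3)/(4/3) = 37/2; row 3: (8/3)/(1/3) = 8. Minimum is 7/2 at row 1 (u1 leaves); pivot element 2/3.
Divide row 1 by 2/3; eliminate column x1 from the other rows.
Second iteration: most negative obj-row entry is -3/2 in column u3, so u3 enters.
Ratio test on column u3 — row 1: entry -1/2 ≤ 0; row 2: entry 0 ≤ 0; row 3: (3/2)/(1/2) = 3. Minimum is 3 at row 3 (x2 leaves); pivot element 1/2.
Divide row 3 by 1/2; eliminate column u3 from the other rows.
After both pivots, the entry at the obj-row, column x2 is 3.

3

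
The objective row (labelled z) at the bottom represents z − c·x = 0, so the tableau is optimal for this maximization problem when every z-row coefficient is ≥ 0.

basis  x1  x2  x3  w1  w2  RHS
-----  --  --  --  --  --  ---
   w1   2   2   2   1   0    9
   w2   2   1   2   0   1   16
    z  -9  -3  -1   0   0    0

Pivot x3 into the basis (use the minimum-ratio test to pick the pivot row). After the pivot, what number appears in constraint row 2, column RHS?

7

Ratio test on column x3 — row 1: 9/2 = 9/2; row 2: 16/2 = 8. Minimum is 9/2 at row 1 (w1 leaves); pivot element 2.
Divide row 1 by 2; eliminate column x3 from the other rows.
Row 2 update in column RHS: 16 − 2·(9/2) = 7.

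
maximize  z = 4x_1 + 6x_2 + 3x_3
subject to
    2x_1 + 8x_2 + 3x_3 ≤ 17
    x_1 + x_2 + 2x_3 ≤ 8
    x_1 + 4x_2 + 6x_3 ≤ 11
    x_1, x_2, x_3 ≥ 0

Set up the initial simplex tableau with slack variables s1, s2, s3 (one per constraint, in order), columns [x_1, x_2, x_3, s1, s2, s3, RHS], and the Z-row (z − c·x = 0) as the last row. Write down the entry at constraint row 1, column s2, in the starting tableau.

Slack s2 belongs to constraint 2; its column is the unit vector e_2, so the entry in row 1 is 0.

0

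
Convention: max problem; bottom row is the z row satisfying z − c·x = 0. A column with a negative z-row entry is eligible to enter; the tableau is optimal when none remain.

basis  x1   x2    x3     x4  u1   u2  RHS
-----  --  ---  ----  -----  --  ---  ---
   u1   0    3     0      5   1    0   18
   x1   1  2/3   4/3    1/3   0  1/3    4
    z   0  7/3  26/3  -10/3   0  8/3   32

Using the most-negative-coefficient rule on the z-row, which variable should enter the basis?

Negative z-row entries: x4: -10/3.
The most negative is -10/3 in column x4, so x4 enters.

x4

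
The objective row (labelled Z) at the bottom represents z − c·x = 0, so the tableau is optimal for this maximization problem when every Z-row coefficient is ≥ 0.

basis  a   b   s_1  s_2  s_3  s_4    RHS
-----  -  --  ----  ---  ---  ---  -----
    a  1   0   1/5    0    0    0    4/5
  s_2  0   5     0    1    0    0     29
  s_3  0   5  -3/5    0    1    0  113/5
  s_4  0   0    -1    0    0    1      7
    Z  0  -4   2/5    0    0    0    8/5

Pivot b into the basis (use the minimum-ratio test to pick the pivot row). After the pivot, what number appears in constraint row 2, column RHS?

32/5

Ratio test on column b — row 1: entry 0 ≤ 0; row 2: 29/5 = 29/5; row 3: (113/5)/5 = 113/25; row 4: entry 0 ≤ 0. Minimum is 113/25 at row 3 (s_3 leaves); pivot element 5.
Divide row 3 by 5; eliminate column b from the other rows.
Row 2 update in column RHS: 29 − 5·(113/25) = 32/5.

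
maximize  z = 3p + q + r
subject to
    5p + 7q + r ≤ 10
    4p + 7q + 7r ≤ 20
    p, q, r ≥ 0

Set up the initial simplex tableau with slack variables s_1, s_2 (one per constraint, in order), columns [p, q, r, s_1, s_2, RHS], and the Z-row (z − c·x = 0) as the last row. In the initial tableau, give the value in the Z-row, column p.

The Z-row carries the negated objective coefficients: the p entry is -3.

-3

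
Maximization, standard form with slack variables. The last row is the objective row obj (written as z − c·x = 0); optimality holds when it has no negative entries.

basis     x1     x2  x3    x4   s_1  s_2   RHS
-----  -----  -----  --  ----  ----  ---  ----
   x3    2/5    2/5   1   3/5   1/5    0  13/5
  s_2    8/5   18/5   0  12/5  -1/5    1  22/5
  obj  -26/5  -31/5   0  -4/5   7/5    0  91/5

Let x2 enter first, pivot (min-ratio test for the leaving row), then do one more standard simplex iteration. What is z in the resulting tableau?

65/2

Ratio test on column x2 — row 1: (13/5)/(2/5) = 13/2; row 2: (22/5)/(18/5) = 11/9. Minimum is 11/9 at row 2 (s_2 leaves); pivot element 18/5.
Pivot on row 2; the obj-row RHS becomes 91/5 − (-31/5)·(11/9) = 232/9.
Next entering variable (most negative obj-row entry -22/9): x1.
Ratio test on column x1 — row 1: (19/9)/(2/9) = 19/2; row 2: (11/9)/(4/9) = 11/4. Minimum is 11/4 at row 2 (x2 leaves); pivot element 4/9.
After the second pivot the obj-row RHS is 232/9 − (-22/9)·(11/4) = 65/2.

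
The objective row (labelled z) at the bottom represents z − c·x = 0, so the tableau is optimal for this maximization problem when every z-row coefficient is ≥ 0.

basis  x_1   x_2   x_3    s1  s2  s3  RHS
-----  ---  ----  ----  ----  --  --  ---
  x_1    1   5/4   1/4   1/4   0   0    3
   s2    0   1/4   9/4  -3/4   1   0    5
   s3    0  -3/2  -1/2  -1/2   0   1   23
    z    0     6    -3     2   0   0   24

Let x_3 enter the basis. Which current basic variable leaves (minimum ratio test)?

Column x_3 entries and ratios — x_1: 3/(1/4) = 12; s2: 5/(9/4) = 20/9; s3: -1/2 ≤ 0, skip.
Smallest ratio is 20/9 in the row of s2, so s2 leaves.

s2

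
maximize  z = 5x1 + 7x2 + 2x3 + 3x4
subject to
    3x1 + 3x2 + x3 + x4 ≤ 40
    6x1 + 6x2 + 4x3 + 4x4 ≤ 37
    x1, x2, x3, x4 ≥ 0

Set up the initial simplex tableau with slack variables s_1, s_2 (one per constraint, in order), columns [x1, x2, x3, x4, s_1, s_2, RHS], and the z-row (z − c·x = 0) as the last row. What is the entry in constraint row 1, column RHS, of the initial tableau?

40

The RHS of constraint 1 is b_1 = 40.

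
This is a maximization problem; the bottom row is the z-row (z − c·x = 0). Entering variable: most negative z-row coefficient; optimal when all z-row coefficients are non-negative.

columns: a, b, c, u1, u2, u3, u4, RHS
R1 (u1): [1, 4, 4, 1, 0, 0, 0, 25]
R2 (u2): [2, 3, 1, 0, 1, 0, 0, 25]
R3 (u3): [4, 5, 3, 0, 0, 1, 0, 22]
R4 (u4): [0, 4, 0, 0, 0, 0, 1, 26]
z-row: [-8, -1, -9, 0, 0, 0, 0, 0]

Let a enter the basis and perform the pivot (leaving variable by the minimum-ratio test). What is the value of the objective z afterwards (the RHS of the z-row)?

44

Ratio test on column a — row 1: 25/1 = 25; row 2: 25/2 = 25/2; row 3: 22/4 = 11/2; row 4: entry 0 ≤ 0. Minimum is 11/2 at row 3 (u3 leaves); pivot element 4.
Pivot on row 3; the z-row RHS becomes 0 − (-8)·(11/2) = 44.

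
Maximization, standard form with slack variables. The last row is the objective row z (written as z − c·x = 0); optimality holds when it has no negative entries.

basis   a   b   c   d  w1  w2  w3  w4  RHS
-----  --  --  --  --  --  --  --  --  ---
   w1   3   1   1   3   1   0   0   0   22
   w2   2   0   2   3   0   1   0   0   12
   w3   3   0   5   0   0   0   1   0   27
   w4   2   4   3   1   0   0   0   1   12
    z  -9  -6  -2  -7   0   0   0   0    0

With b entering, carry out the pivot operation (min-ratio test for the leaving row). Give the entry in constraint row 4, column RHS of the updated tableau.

Ratio test on column b — row 1: 22/1 = 22; row 2: entry 0 ≤ 0; row 3: entry 0 ≤ 0; row 4: 12/4 = 3. Minimum is 3 at row 4 (w4 leaves); pivot element 4.
Divide row 4 by 4; eliminate column b from the other rows.
In the new row 4, the RHS entry is the old entry divided by the pivot: 12/4 = 3.

3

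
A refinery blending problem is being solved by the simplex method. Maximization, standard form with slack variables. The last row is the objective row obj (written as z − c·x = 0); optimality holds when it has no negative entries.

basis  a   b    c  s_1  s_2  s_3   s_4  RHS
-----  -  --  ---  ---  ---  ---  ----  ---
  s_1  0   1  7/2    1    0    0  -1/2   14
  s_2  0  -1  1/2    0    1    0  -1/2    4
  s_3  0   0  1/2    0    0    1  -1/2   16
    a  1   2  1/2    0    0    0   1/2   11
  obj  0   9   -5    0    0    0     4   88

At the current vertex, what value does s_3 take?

16

s_3 is basic (row 3); its value is the RHS of that row, 16.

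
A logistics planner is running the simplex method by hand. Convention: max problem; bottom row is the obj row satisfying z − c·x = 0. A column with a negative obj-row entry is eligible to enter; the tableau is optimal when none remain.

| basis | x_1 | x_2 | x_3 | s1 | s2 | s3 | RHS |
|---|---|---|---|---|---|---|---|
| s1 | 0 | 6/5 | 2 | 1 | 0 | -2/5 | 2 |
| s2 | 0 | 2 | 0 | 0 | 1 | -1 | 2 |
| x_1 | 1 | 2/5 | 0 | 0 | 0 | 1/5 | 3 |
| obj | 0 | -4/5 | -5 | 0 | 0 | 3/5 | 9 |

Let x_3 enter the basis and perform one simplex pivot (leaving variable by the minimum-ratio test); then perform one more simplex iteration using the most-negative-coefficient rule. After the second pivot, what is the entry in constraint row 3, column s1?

Ratio test on column x_3 — row 1: 2/2 = 1; row 2: entry 0 ≤ 0; row 3: entry 0 ≤ 0. Minimum is 1 at row 1 (s1 leaves); pivot element 2.
Divide row 1 by 2; eliminate column x_3 from the other rows.
Second iteration: most negative obj-row entry is -2/5 in column s3, so s3 enters.
Ratio test on column s3 — row 1: entry -1/5 ≤ 0; row 2: entry -1 ≤ 0; row 3: 3/(1/5) = 15. Minimum is 15 at row 3 (x_1 leaves); pivot element 1/5.
Divide row 3 by 1/5; eliminate column s3 from the other rows.
After both pivots, the entry at constraint row 3, column s1 is 0.

0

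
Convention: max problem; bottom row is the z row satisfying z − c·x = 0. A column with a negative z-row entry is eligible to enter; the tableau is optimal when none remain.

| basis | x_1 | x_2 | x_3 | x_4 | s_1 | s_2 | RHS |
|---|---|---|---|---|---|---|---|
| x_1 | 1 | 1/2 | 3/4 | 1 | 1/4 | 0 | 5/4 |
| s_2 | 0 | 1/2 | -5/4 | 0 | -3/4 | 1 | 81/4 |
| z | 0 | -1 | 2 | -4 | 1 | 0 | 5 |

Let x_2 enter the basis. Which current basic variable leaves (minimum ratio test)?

Column x_2 entries and ratios — x_1: (5/4)/(1/2) = 5/2; s_2: (81/4)/(1/2) = 81/2.
Smallest ratio is 5/2 in the row of x_1, so x_1 leaves.

x_1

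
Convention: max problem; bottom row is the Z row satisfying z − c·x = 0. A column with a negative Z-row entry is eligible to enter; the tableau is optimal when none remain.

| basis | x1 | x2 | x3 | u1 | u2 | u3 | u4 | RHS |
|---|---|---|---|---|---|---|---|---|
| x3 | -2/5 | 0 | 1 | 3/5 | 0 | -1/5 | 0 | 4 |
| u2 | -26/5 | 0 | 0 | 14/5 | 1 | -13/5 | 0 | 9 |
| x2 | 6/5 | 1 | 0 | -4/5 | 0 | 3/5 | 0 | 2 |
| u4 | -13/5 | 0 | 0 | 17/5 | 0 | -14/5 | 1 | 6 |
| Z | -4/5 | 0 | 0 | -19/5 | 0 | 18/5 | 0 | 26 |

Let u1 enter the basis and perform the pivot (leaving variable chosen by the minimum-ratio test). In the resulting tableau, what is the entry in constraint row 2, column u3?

-5/17

Ratio test on column u1 — row 1: 4/(3/5) = 20/3; row 2: 9/(14/5) = 45/14; row 3: entry -4/5 ≤ 0; row 4: 6/(17/5) = 30/17. Minimum is 30/17 at row 4 (u4 leaves); pivot element 17/5.
Divide row 4 by 17/5; eliminate column u1 from the other rows.
Row 2 update in column u3: -13/5 − (14/5)·(-14/17) = -5/17.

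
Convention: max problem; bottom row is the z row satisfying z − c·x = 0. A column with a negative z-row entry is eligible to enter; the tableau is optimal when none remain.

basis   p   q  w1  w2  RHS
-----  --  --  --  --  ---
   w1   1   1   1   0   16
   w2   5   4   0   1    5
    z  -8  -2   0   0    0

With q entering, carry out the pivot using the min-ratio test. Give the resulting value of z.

Ratio test on column q — row 1: 16/1 = 16; row 2: 5/4 = 5/4. Minimum is 5/4 at row 2 (w2 leaves); pivot element 4.
Pivot on row 2; the z-row RHS becomes 0 − (-2)·(5/4) = 5/2.

5/2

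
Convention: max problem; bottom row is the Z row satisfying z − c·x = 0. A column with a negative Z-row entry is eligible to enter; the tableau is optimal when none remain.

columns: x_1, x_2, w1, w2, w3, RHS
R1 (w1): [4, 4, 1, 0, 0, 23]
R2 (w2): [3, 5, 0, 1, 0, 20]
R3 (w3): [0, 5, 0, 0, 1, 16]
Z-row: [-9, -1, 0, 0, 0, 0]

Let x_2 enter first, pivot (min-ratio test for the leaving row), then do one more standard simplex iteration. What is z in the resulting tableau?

76/5

Ratio test on column x_2 — row 1: 23/4 = 23/4; row 2: 20/5 = 4; row 3: 16/5 = 16/5. Minimum is 16/5 at row 3 (w3 leaves); pivot element 5.
Pivot on row 3; the Z-row RHS becomes 0 − (-1)·(16/5) = 16/5.
Next entering variable (most negative Z-row entry -9): x_1.
Ratio test on column x_1 — row 1: (51/5)/4 = 51/20; row 2: 4/3 = 4/3; row 3: entry 0 ≤ 0. Minimum is 4/3 at row 2 (w2 leaves); pivot element 3.
After the second pivot the Z-row RHS is 16/5 − (-9)·(4/3) = 76/5.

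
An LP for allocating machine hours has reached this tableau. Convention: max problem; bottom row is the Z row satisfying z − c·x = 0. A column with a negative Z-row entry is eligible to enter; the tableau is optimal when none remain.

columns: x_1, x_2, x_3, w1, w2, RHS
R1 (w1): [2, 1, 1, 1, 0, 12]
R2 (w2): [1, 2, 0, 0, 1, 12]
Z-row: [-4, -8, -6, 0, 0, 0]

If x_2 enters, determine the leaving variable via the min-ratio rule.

w2

Column x_2 entries and ratios — w1: 12/1 = 12; w2: 12/2 = 6.
Smallest ratio is 6 in the row of w2, so w2 leaves.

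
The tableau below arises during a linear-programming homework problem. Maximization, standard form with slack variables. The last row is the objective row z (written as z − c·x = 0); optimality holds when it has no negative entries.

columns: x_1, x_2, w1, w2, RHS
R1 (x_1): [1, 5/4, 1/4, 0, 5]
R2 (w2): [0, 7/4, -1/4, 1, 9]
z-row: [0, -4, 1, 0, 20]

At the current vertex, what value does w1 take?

w1 is not in the basis, so in the current basic feasible solution w1 = 0.

0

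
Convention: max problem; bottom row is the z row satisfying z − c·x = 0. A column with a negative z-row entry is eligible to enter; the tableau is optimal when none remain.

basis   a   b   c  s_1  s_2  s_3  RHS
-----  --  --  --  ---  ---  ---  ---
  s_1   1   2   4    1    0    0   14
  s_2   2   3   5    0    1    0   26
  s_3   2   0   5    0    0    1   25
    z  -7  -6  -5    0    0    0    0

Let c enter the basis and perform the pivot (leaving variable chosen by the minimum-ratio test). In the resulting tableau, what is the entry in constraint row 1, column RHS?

Ratio test on column c — row 1: 14/4 = 7/2; row 2: 26/5 = 26/5; row 3: 25/5 = 5. Minimum is 7/2 at row 1 (s_1 leaves); pivot element 4.
Divide row 1 by 4; eliminate column c from the other rows.
In the new row 1, the RHS entry is the old entry divided by the pivot: 14/4 = 7/2.

7/2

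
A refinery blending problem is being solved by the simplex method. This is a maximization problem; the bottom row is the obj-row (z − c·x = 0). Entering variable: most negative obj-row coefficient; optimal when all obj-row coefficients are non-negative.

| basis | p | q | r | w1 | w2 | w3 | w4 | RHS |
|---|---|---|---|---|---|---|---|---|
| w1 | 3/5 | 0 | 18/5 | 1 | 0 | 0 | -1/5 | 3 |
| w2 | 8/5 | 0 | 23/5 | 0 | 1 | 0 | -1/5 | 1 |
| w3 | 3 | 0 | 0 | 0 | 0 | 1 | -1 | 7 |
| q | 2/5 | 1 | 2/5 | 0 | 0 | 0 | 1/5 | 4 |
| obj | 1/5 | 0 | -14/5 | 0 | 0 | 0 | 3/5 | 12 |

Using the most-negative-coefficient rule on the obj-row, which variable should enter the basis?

r

Negative obj-row entries: r: -14/5.
The most negative is -14/5 in column r, so r enters.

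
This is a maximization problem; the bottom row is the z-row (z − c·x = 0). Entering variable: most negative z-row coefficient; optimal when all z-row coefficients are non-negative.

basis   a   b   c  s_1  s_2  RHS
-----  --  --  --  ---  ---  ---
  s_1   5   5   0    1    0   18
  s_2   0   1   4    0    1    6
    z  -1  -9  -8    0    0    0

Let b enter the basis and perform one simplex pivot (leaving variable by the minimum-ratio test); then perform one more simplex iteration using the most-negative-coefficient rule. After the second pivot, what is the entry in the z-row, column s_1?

Ratio test on column b — row 1: 18/5 = 18/5; row 2: 6/1 = 6. Minimum is 18/5 at row 1 (s_1 leaves); pivot element 5.
Divide row 1 by 5; eliminate column b from the other rows.
Second iteration: most negative z-row entry is -8 in column c, so c enters.
Ratio test on column c — row 1: entry 0 ≤ 0; row 2: (12/5)/4 = 3/5. Minimum is 3/5 at row 2 (s_2 leaves); pivot element 4.
Divide row 2 by 4; eliminate column c from the other rows.
After both pivots, the entry at the z-row, column s_1 is 7/5.

7/5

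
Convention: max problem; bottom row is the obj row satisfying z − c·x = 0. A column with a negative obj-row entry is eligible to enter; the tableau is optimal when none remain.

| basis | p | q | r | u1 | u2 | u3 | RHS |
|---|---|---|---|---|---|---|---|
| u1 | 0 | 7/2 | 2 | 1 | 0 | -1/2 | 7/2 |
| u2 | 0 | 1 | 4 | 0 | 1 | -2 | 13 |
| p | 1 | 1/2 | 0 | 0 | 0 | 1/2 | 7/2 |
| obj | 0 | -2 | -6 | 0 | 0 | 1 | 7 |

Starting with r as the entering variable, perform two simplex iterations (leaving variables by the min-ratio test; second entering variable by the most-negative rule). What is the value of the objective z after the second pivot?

Ratio test on column r — row 1: (7/2)/2 = 7/4; row 2: 13/4 = 13/4; row 3: entry 0 ≤ 0. Minimum is 7/4 at row 1 (u1 leaves); pivot element 2.
Pivot on row 1; the obj-row RHS becomes 7 − (-6)·(7/4) = 35/2.
Next entering variable (most negative obj-row entry -1/2): u3.
Ratio test on column u3 — row 1: entry -1/4 ≤ 0; row 2: entry -1 ≤ 0; row 3: (7/2)/(1/2) = 7. Minimum is 7 at row 3 (p leaves); pivot element 1/2.
After the second pivot the obj-row RHS is 35/2 − (-1/2)·7 = 21.

21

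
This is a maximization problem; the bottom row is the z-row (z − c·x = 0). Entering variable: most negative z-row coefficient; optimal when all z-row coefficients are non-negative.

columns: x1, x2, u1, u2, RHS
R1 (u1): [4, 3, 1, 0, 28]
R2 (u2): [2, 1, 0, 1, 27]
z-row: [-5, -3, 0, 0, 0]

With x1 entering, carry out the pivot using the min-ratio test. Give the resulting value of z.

35

Ratio test on column x1 — row 1: 28/4 = 7; row 2: 27/2 = 27/2. Minimum is 7 at row 1 (u1 leaves); pivot element 4.
Pivot on row 1; the z-row RHS becomes 0 − (-5)·7 = 35.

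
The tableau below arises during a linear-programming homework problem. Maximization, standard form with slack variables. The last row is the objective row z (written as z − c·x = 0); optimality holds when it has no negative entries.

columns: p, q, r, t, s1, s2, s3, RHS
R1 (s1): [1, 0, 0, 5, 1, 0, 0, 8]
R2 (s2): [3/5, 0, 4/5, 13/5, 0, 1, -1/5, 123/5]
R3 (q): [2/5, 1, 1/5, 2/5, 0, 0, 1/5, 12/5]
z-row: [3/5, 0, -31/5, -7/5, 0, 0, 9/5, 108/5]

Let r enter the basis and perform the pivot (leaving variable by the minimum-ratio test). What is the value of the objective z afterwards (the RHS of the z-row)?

Ratio test on column r — row 1: entry 0 ≤ 0; row 2: (123/5)/(4/5) = 123/4; row 3: (12/5)/(1/5) = 12. Minimum is 12 at row 3 (q leaves); pivot element 1/5.
Pivot on row 3; the z-row RHS becomes 108/5 − (-31/5)·12 = 96.

96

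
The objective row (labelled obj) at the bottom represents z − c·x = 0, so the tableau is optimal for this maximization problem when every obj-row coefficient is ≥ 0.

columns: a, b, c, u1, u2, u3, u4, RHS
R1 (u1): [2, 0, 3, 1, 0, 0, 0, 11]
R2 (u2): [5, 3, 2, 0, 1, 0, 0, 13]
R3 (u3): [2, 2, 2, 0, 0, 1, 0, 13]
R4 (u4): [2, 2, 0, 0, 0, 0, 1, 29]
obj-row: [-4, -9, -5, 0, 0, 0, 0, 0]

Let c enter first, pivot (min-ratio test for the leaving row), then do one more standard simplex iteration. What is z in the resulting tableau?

Ratio test on column c — row 1: 11/3 = 11/3; row 2: 13/2 = 13/2; row 3: 13/2 = 13/2; row 4: entry 0 ≤ 0. Minimum is 11/3 at row 1 (u1 leaves); pivot element 3.
Pivot on row 1; the obj-row RHS becomes 0 − (-5)·(11/3) = 55/3.
Next entering variable (most negative obj-row entry -9): b.
Ratio test on column b — row 1: entry 0 ≤ 0; row 2: (17/3)/3 = 17/9; row 3: (17/3)/2 = 17/6; row 4: 29/2 = 29/2. Minimum is 17/9 at row 2 (u2 leaves); pivot element 3.
After the second pivot the obj-row RHS is 55/3 − (-9)·(17/9) = 106/3.

106/3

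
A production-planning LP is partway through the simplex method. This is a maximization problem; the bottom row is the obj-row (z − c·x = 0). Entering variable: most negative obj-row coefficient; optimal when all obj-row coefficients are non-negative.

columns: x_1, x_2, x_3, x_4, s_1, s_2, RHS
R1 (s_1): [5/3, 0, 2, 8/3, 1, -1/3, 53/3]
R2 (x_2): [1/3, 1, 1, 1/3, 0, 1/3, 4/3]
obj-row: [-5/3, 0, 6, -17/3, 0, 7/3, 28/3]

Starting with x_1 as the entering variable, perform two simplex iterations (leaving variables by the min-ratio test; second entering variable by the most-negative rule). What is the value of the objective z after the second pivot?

32

Ratio test on column x_1 — row 1: (53/3)/(5/3) = 53/5; row 2: (4/3)/(1/3) = 4. Minimum is 4 at row 2 (x_2 leaves); pivot element 1/3.
Pivot on row 2; the obj-row RHS becomes 28/3 − (-5/3)·4 = 16.
Next entering variable (most negative obj-row entry -4): x_4.
Ratio test on column x_4 — row 1: 11/1 = 11; row 2: 4/1 = 4. Minimum is 4 at row 2 (x_1 leaves); pivot element 1.
After the second pivot the obj-row RHS is 16 − (-4)·4 = 32.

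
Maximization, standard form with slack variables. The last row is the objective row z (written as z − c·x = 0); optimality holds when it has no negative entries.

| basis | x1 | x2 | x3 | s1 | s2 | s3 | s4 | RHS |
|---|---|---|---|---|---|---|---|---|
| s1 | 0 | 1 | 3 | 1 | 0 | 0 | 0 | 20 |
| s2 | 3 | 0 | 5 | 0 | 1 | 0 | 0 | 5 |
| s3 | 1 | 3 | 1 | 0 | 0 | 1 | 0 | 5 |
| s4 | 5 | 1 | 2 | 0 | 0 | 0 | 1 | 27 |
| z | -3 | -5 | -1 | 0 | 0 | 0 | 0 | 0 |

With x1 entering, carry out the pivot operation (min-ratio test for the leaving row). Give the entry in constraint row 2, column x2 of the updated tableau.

Ratio test on column x1 — row 1: entry 0 ≤ 0; row 2: 5/3 = 5/3; row 3: 5/1 = 5; row 4: 27/5 = 27/5. Minimum is 5/3 at row 2 (s2 leaves); pivot element 3.
Divide row 2 by 3; eliminate column x1 from the other rows.
In the new row 2, the x2 entry is the old entry divided by the pivot: 0/3 = 0.

0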